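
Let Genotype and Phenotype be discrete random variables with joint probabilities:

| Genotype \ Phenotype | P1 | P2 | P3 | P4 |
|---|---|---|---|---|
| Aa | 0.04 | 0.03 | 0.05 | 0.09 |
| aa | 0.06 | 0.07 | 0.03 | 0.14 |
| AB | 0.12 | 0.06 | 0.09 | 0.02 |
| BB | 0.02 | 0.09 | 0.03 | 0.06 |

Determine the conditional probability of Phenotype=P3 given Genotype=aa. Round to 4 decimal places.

0.1000

P(Genotype=aa) = 0.06 + 0.07 + 0.03 + 0.14 = 0.30.
P(Phenotype=P3 | Genotype=aa) = 0.03/0.30 = 0.1000.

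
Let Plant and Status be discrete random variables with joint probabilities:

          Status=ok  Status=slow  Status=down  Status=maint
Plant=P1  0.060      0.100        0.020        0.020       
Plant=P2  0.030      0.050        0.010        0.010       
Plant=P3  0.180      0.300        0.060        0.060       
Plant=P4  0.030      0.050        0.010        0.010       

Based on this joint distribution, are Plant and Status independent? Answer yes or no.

yes

Every cell satisfies P(Plant,Status) = P(Plant)·P(Status). For instance P(Plant=P4) = 0.100, P(Status=slow) = 0.500, and 0.100×0.500 = 0.050 matches the joint entry. So Plant and Status are independent.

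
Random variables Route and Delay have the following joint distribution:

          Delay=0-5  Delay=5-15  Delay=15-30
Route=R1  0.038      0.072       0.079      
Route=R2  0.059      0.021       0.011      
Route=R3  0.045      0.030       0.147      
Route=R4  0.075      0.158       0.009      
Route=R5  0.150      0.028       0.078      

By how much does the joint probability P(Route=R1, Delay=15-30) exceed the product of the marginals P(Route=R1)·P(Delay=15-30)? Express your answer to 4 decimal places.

0.0178

P(Route=R1) = 0.038 + 0.072 + 0.079 = 0.189.
P(Delay=15-30) = 0.079 + 0.011 + 0.147 + 0.009 + 0.078 = 0.324.
P(Route=R1, Delay=15-30) − P(Route=R1)P(Delay=15-30) = 0.079 − 0.189×0.324 = 0.0178.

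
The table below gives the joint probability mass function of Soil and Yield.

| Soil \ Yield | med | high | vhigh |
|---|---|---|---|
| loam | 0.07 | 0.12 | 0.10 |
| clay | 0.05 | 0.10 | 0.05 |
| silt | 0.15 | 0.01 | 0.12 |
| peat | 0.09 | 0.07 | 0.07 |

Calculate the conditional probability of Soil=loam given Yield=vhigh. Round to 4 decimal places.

0.2941

P(Yield=vhigh) = 0.10 + 0.05 + 0.12 + 0.07 = 0.34.
P(Soil=loam | Yield=vhigh) = 0.10/0.34 = 0.2941.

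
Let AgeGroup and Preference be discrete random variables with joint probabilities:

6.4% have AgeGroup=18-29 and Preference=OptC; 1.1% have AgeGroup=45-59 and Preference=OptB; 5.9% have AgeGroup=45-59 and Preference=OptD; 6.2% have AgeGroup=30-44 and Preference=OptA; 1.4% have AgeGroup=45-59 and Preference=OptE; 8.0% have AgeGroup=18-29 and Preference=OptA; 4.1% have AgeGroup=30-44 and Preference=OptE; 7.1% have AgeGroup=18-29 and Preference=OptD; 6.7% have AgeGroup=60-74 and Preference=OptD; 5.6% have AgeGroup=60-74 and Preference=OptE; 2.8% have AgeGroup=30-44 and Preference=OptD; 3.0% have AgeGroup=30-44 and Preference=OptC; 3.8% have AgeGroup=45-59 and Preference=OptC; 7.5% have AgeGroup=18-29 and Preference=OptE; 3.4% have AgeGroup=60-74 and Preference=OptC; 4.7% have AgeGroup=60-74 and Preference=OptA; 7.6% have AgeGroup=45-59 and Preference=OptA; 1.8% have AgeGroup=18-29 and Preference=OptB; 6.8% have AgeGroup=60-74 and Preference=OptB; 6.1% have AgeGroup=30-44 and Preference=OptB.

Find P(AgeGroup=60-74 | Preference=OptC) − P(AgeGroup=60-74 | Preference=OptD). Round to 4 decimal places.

-0.0930

P(Preference=OptC) = 0.064 + 0.030 + 0.038 + 0.034 = 0.166; P(AgeGroup=60-74 | Preference=OptC) = 0.034/0.166 = 0.20482.
P(Preference=OptD) = 0.071 + 0.028 + 0.059 + 0.067 = 0.225; P(AgeGroup=60-74 | Preference=OptD) = 0.067/0.225 = 0.29778.
Difference = -0.0930.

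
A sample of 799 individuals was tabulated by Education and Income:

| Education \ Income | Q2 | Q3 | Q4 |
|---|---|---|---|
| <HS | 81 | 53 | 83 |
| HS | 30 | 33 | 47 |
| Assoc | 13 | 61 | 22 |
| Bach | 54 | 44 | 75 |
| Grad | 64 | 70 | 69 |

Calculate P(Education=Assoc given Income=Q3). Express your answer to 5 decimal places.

0.23372

Total with Income=Q3: 53 + 33 + 61 + 44 + 70 = 261.
P(Education=Assoc | Income=Q3) = 61/261 = 0.23372.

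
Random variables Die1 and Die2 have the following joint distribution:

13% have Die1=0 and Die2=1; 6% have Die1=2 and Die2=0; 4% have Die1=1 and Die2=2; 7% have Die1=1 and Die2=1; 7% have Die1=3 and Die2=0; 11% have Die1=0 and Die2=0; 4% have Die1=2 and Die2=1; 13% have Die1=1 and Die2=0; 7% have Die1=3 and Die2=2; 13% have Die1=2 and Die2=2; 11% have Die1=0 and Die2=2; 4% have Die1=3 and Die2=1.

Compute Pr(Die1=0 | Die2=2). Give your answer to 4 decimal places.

P(Die2=2) = 0.11 + 0.04 + 0.13 + 0.07 = 0.35.
P(Die1=0 | Die2=2) = 0.11/0.35 = 0.3143.

0.3143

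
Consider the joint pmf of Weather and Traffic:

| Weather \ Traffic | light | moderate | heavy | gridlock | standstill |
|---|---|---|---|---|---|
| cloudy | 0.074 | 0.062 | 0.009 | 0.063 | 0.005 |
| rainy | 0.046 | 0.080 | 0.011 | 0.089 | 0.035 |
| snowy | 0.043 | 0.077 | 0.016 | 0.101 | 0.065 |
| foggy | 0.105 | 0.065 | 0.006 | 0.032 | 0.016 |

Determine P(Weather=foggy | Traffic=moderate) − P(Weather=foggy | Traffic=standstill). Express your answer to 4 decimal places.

P(Traffic=moderate) = 0.062 + 0.080 + 0.077 + 0.065 = 0.284; P(Weather=foggy | Traffic=moderate) = 0.065/0.284 = 0.22887.
P(Traffic=standstill) = 0.005 + 0.035 + 0.065 + 0.016 = 0.121; P(Weather=foggy | Traffic=standstill) = 0.016/0.121 = 0.13223.
Difference = 0.0966.

0.0966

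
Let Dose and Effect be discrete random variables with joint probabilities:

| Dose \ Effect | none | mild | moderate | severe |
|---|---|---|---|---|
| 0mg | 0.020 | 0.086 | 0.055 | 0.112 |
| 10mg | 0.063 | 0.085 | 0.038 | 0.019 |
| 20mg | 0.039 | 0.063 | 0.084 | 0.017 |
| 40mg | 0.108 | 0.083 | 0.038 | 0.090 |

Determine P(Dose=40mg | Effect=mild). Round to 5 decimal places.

P(Effect=mild) = 0.086 + 0.085 + 0.063 + 0.083 = 0.317.
P(Dose=40mg | Effect=mild) = 0.083/0.317 = 0.26183.

0.26183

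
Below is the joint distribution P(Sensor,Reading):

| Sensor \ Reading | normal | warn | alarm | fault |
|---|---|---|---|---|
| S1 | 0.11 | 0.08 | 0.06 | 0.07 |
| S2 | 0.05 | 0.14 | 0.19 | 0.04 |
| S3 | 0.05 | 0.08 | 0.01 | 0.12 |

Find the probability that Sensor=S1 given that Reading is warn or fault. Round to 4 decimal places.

P(Reading=warn) = 0.08 + 0.14 + 0.08 = 0.30.
P(Reading=fault) = 0.07 + 0.04 + 0.12 = 0.23.
P(Reading ∈ {warn, fault}) = 0.30 + 0.23 = 0.53; P(Sensor=S1, Reading ∈ {warn, fault}) = 0.08 + 0.07 = 0.15.
P(Sensor=S1 | Reading ∈ {warn, fault}) = 0.15/0.53 = 0.2830.

0.2830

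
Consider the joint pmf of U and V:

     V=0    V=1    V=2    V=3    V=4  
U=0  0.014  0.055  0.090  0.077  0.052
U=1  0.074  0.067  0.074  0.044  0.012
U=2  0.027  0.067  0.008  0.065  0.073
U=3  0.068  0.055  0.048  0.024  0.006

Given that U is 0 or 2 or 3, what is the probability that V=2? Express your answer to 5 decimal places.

P(U=0) = 0.014 + 0.055 + 0.090 + 0.077 + 0.052 = 0.288.
P(U=2) = 0.027 + 0.067 + 0.008 + 0.065 + 0.073 = 0.240.
P(U=3) = 0.068 + 0.055 + 0.048 + 0.024 + 0.006 = 0.201.
P(U ∈ {0, 2, 3}) = 0.288 + 0.240 + 0.201 = 0.729; P(V=2, U ∈ {0, 2, 3}) = 0.090 + 0.008 + 0.048 = 0.146.
P(V=2 | U ∈ {0, 2, 3}) = 0.146/0.729 = 0.20027.

0.20027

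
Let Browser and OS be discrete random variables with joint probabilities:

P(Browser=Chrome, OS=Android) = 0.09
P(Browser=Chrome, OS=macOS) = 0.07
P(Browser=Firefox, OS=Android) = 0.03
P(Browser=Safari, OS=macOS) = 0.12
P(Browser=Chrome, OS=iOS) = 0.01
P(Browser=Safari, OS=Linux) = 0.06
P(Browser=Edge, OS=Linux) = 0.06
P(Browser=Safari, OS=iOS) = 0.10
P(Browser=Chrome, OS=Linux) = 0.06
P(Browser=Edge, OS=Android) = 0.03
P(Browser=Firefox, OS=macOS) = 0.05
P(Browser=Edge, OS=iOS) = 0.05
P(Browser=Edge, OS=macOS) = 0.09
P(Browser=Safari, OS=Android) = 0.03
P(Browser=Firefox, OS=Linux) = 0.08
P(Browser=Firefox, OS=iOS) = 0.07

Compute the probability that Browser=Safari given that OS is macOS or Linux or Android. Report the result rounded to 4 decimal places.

P(OS=macOS) = 0.07 + 0.05 + 0.12 + 0.09 = 0.33.
P(OS=Linux) = 0.06 + 0.08 + 0.06 + 0.06 = 0.26.
P(OS=Android) = 0.09 + 0.03 + 0.03 + 0.03 = 0.18.
P(OS ∈ {macOS, Linux, Android}) = 0.33 + 0.26 + 0.18 = 0.77; P(Browser=Safari, OS ∈ {macOS, Linux, Android}) = 0.12 + 0.06 + 0.03 = 0.21.
P(Browser=Safari | OS ∈ {macOS, Linux, Android}) = 0.21/0.77 = 0.2727.

0.2727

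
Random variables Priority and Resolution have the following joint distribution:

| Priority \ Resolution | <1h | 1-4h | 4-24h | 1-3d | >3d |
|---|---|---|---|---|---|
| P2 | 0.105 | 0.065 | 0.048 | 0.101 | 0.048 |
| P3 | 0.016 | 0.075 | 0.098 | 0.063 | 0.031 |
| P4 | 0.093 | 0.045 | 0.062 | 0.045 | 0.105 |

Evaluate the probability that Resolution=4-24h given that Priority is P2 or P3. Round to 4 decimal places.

P(Priority=P2) = 0.105 + 0.065 + 0.048 + 0.101 + 0.048 = 0.367.
P(Priority=P3) = 0.016 + 0.075 + 0.098 + 0.063 + 0.031 = 0.283.
P(Priority ∈ {P2, P3}) = 0.367 + 0.283 = 0.650; P(Resolution=4-24h, Priority ∈ {P2, P3}) = 0.048 + 0.098 = 0.146.
P(Resolution=4-24h | Priority ∈ {P2, P3}) = 0.146/0.650 = 0.2246.

0.2246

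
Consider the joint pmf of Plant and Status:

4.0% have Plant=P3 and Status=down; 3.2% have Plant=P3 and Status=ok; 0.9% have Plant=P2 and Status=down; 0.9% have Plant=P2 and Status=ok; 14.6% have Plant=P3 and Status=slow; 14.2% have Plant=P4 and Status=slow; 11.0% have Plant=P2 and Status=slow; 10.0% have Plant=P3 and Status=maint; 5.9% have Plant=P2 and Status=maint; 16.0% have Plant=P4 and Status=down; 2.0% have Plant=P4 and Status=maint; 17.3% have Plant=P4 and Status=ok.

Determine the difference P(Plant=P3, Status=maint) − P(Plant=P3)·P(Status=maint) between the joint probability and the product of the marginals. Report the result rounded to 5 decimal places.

0.04308

P(Plant=P3) = 0.032 + 0.146 + 0.040 + 0.100 = 0.318.
P(Status=maint) = 0.059 + 0.100 + 0.020 = 0.179.
P(Plant=P3, Status=maint) − P(Plant=P3)P(Status=maint) = 0.100 − 0.318×0.179 = 0.04308.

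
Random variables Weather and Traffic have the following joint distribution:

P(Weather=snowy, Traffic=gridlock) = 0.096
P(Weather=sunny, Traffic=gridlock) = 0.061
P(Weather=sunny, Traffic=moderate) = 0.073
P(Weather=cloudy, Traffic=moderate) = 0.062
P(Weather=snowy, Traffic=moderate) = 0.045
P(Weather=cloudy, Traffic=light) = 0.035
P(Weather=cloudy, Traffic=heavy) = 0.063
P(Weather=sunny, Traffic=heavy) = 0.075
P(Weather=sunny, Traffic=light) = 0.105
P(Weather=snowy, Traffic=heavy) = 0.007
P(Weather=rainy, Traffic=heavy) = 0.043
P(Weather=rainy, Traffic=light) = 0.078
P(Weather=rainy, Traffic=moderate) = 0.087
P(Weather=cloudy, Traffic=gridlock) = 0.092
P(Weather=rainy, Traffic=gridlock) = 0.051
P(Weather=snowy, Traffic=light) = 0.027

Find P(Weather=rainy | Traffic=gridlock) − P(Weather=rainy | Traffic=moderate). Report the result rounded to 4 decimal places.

-0.1558

P(Traffic=gridlock) = 0.061 + 0.092 + 0.051 + 0.096 = 0.300; P(Weather=rainy | Traffic=gridlock) = 0.051/0.300 = 0.17000.
P(Traffic=moderate) = 0.073 + 0.062 + 0.087 + 0.045 = 0.267; P(Weather=rainy | Traffic=moderate) = 0.087/0.267 = 0.32584.
Difference = -0.1558.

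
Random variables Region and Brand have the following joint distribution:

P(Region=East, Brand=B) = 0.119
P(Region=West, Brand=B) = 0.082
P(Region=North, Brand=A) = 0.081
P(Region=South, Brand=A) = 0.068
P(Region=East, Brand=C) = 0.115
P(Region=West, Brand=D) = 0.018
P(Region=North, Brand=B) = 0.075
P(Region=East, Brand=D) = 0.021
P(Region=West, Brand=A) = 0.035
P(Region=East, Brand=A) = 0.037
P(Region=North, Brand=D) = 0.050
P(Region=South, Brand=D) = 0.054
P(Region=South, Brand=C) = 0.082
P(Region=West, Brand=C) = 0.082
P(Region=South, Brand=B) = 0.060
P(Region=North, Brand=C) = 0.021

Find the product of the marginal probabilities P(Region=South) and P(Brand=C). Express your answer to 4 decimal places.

0.0792

P(Region=South) = 0.068 + 0.060 + 0.082 + 0.054 = 0.264.
P(Brand=C) = 0.021 + 0.082 + 0.115 + 0.082 = 0.300.
Product: 0.264 × 0.300 = 0.0792.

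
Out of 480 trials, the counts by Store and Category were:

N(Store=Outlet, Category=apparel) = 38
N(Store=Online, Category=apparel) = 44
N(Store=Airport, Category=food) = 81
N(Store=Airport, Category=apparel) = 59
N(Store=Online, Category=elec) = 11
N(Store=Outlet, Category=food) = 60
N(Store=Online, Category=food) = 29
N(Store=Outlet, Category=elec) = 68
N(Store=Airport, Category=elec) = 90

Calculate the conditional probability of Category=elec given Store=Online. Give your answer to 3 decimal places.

Total with Store=Online: 29 + 44 + 11 = 84.
P(Category=elec | Store=Online) = 11/84 = 0.131.

0.131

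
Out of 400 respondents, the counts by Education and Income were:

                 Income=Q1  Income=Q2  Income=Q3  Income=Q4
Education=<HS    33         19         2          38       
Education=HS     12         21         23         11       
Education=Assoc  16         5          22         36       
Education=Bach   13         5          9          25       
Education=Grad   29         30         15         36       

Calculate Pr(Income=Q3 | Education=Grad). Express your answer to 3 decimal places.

0.136

Total with Education=Grad: 29 + 30 + 15 + 36 = 110.
P(Income=Q3 | Education=Grad) = 15/110 = 0.136.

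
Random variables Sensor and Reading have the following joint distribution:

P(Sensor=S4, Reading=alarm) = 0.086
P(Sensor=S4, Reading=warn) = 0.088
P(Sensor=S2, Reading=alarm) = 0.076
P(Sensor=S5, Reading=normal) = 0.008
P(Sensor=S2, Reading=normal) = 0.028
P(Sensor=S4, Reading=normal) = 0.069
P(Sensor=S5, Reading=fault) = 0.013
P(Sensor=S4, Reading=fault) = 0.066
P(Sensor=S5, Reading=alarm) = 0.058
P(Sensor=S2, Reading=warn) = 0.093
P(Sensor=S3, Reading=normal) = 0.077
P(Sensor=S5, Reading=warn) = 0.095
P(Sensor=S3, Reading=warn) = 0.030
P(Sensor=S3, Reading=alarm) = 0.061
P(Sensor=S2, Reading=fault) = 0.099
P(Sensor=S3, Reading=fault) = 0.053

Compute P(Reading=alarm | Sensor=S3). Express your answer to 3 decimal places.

0.276

P(Sensor=S3) = 0.077 + 0.030 + 0.061 + 0.053 = 0.221.
P(Reading=alarm | Sensor=S3) = 0.061/0.221 = 0.276.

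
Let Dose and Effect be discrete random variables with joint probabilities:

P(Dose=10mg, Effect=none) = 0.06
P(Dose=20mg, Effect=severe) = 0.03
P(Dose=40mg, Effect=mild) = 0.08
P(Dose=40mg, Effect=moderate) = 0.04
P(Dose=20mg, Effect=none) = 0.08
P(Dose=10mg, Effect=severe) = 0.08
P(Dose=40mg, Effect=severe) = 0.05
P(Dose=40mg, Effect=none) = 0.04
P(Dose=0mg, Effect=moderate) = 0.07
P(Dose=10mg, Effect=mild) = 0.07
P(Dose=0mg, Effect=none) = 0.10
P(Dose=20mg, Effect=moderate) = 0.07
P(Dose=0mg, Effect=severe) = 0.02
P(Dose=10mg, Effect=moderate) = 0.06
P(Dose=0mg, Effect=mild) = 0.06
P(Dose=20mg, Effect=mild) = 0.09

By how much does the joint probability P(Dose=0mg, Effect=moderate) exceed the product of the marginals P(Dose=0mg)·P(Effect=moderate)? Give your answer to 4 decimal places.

P(Dose=0mg) = 0.10 + 0.06 + 0.07 + 0.02 = 0.25.
P(Effect=moderate) = 0.07 + 0.06 + 0.07 + 0.04 = 0.24.
P(Dose=0mg, Effect=moderate) − P(Dose=0mg)P(Effect=moderate) = 0.07 − 0.25×0.24 = 0.0100.

0.0100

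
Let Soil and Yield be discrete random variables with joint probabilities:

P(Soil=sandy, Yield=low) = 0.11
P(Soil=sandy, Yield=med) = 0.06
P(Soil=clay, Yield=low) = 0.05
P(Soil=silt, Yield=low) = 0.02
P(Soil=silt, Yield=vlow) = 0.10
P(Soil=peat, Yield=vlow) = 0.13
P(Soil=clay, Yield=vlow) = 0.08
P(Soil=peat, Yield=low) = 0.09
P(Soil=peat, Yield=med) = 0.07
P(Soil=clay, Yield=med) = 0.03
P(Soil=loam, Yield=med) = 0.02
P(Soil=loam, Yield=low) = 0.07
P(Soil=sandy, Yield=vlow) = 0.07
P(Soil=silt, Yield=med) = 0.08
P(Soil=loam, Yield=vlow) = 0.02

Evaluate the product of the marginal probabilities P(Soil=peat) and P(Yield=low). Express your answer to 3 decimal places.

0.099

P(Soil=peat) = 0.13 + 0.09 + 0.07 = 0.29.
P(Yield=low) = 0.11 + 0.07 + 0.05 + 0.02 + 0.09 = 0.34.
Product: 0.29 × 0.34 = 0.099.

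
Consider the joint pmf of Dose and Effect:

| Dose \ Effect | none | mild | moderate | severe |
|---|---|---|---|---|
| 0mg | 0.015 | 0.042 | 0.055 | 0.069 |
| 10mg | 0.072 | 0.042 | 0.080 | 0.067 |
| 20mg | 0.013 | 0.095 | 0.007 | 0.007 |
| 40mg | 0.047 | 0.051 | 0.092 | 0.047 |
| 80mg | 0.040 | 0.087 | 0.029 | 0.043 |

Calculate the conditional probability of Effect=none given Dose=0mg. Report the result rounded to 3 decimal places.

P(Dose=0mg) = 0.015 + 0.042 + 0.055 + 0.069 = 0.181.
P(Effect=none | Dose=0mg) = 0.015/0.181 = 0.083.

0.083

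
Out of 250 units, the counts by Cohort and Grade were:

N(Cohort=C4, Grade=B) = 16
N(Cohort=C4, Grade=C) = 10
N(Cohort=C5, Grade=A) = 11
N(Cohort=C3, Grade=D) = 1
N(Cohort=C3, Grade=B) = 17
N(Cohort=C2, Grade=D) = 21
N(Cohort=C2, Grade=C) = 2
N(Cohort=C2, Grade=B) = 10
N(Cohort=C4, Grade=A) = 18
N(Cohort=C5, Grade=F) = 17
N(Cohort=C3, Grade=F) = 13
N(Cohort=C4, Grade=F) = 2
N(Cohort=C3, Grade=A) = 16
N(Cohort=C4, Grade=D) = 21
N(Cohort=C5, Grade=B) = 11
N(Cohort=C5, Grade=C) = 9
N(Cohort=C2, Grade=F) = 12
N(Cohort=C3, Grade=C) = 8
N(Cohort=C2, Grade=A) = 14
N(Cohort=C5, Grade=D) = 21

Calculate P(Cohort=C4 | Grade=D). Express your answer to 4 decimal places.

0.3281

Total with Grade=D: 21 + 1 + 21 + 21 = 64.
P(Cohort=C4 | Grade=D) = 21/64 = 0.3281.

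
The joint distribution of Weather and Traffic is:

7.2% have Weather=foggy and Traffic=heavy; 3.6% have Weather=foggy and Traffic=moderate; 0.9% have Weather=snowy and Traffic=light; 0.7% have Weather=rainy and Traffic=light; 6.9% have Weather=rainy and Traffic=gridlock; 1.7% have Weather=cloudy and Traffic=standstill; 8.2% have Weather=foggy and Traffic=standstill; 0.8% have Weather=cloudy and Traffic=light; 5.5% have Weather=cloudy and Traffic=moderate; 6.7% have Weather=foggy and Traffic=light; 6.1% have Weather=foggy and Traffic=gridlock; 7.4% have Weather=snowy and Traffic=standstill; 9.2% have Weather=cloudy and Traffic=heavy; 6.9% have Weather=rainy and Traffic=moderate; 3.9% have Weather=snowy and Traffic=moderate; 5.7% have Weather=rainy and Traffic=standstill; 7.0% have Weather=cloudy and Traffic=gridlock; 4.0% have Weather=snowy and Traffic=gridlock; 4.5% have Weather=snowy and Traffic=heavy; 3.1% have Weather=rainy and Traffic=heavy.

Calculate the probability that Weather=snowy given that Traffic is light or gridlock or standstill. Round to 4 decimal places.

0.2193

P(Traffic=light) = 0.008 + 0.007 + 0.009 + 0.067 = 0.091.
P(Traffic=gridlock) = 0.070 + 0.069 + 0.040 + 0.061 = 0.240.
P(Traffic=standstill) = 0.017 + 0.057 + 0.074 + 0.082 = 0.230.
P(Traffic ∈ {light, gridlock, standstill}) = 0.091 + 0.240 + 0.230 = 0.561; P(Weather=snowy, Traffic ∈ {light, gridlock, standstill}) = 0.009 + 0.040 + 0.074 = 0.123.
P(Weather=snowy | Traffic ∈ {light, gridlock, standstill}) = 0.123/0.561 = 0.2193.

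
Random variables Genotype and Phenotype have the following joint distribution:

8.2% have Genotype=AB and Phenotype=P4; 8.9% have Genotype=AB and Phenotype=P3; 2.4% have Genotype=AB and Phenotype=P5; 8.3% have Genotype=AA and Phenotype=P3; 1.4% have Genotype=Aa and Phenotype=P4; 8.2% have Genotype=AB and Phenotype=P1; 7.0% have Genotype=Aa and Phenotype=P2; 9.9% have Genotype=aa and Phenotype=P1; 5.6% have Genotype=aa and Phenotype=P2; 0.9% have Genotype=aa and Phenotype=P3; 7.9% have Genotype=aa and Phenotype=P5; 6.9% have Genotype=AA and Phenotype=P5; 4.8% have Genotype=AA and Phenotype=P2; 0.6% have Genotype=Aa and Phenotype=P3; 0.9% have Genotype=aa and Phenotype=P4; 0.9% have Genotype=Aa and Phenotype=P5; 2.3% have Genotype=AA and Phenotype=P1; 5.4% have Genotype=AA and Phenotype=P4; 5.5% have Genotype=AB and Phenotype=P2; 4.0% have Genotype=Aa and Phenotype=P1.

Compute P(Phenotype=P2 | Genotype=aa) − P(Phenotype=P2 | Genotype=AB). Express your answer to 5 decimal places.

0.05656

P(Genotype=aa) = 0.099 + 0.056 + 0.009 + 0.009 + 0.079 = 0.252; P(Phenotype=P2 | Genotype=aa) = 0.056/0.252 = 0.222222.
P(Genotype=AB) = 0.082 + 0.055 + 0.089 + 0.082 + 0.024 = 0.332; P(Phenotype=P2 | Genotype=AB) = 0.055/0.332 = 0.165663.
Difference = 0.05656.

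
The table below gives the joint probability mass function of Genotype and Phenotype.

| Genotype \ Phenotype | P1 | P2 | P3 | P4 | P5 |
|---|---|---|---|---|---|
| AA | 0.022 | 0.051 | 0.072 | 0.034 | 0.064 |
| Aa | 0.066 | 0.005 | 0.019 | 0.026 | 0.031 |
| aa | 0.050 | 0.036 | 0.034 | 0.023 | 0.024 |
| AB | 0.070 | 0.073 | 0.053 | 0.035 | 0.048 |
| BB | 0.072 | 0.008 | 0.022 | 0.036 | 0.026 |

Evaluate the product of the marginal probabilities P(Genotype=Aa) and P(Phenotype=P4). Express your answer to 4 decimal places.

0.0226

P(Genotype=Aa) = 0.066 + 0.005 + 0.019 + 0.026 + 0.031 = 0.147.
P(Phenotype=P4) = 0.034 + 0.026 + 0.023 + 0.035 + 0.036 = 0.154.
Product: 0.147 × 0.154 = 0.0226.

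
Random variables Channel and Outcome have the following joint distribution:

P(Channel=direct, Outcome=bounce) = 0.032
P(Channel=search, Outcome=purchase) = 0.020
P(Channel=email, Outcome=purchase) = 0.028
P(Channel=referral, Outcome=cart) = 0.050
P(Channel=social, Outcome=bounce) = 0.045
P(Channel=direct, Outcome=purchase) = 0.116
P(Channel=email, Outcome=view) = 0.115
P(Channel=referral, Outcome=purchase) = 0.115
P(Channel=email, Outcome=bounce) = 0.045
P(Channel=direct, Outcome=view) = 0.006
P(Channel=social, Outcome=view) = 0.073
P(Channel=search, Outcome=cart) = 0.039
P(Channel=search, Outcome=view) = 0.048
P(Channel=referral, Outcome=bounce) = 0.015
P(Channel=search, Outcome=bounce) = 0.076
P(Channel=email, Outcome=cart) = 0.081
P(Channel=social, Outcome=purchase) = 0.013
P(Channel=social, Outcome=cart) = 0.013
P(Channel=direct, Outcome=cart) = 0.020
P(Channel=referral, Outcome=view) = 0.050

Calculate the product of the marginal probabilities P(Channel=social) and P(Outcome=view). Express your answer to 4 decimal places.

0.0420

P(Channel=social) = 0.045 + 0.073 + 0.013 + 0.013 = 0.144.
P(Outcome=view) = 0.115 + 0.048 + 0.073 + 0.006 + 0.050 = 0.292.
Product: 0.144 × 0.292 = 0.0420.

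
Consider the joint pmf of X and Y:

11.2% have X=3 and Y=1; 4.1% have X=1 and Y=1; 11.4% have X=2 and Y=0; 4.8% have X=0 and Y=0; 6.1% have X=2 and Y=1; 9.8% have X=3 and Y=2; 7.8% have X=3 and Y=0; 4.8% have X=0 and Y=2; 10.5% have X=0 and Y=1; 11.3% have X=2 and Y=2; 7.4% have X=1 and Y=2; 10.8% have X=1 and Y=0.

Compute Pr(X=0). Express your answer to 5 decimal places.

P(X=0) = 0.048 + 0.105 + 0.048 = 0.201.

0.20100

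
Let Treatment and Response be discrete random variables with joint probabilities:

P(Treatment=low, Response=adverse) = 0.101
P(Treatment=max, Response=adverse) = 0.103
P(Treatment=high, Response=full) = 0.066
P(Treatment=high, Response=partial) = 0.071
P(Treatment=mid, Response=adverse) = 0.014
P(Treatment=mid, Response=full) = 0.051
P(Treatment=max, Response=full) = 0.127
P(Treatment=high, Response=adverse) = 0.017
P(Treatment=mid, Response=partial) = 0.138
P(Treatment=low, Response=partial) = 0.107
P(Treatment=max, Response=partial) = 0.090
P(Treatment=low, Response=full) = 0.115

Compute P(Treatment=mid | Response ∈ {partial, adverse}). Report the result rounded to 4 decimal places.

0.2371

P(Response=partial) = 0.107 + 0.138 + 0.071 + 0.090 = 0.406.
P(Response=adverse) = 0.101 + 0.014 + 0.017 + 0.103 = 0.235.
P(Response ∈ {partial, adverse}) = 0.406 + 0.235 = 0.641; P(Treatment=mid, Response ∈ {partial, adverse}) = 0.138 + 0.014 = 0.152.
P(Treatment=mid | Response ∈ {partial, adverse}) = 0.152/0.641 = 0.2371.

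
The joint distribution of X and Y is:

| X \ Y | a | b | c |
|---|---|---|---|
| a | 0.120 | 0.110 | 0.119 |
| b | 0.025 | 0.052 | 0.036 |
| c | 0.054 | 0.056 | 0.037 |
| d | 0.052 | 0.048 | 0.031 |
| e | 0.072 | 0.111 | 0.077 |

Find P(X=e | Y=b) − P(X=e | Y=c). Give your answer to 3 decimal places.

P(Y=b) = 0.110 + 0.052 + 0.056 + 0.048 + 0.111 = 0.377; P(X=e | Y=b) = 0.111/0.377 = 0.2944.
P(Y=c) = 0.119 + 0.036 + 0.037 + 0.031 + 0.077 = 0.300; P(X=e | Y=c) = 0.077/0.300 = 0.2567.
Difference = 0.038.

0.038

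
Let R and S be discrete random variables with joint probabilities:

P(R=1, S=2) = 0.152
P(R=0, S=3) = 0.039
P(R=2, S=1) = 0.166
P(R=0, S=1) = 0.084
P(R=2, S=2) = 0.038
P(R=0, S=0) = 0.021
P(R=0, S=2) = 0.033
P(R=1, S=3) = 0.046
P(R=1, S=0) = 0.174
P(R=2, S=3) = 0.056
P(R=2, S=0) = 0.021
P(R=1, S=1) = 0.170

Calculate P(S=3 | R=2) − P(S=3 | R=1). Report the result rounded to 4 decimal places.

0.1144

P(R=2) = 0.021 + 0.166 + 0.038 + 0.056 = 0.281; P(S=3 | R=2) = 0.056/0.281 = 0.19929.
P(R=1) = 0.174 + 0.170 + 0.152 + 0.046 = 0.542; P(S=3 | R=1) = 0.046/0.542 = 0.08487.
Difference = 0.1144.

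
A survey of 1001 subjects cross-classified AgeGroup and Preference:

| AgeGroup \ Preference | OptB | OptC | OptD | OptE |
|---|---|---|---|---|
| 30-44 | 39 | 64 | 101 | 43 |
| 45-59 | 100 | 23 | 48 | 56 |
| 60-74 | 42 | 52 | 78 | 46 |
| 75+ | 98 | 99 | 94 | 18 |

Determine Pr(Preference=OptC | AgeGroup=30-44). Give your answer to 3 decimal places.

Total with AgeGroup=30-44: 39 + 64 + 101 + 43 = 247.
P(Preference=OptC | AgeGroup=30-44) = 64/247 = 0.259.

0.259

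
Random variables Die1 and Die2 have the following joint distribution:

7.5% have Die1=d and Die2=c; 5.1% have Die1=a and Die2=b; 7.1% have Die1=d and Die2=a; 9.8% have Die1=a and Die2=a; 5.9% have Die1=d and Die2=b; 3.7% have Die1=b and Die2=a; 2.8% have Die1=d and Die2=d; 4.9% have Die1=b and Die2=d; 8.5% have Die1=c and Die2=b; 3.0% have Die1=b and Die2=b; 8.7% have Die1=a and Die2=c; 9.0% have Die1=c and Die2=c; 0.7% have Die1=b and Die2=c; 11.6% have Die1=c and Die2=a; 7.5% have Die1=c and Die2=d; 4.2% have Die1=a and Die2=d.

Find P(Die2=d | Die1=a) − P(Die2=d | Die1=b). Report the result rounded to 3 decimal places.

P(Die1=a) = 0.098 + 0.051 + 0.087 + 0.042 = 0.278; P(Die2=d | Die1=a) = 0.042/0.278 = 0.1511.
P(Die1=b) = 0.037 + 0.030 + 0.007 + 0.049 = 0.123; P(Die2=d | Die1=b) = 0.049/0.123 = 0.3984.
Difference = -0.247.

-0.247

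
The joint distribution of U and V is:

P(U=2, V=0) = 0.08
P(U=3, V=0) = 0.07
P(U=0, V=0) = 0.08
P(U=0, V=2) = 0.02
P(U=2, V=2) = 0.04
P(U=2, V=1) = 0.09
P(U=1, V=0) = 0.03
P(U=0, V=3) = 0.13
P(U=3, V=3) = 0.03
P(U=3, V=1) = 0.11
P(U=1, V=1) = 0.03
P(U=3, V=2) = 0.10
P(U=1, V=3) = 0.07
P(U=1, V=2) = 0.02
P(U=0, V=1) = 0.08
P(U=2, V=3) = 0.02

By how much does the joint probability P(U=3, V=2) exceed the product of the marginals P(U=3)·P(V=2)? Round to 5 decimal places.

0.04420

P(U=3) = 0.07 + 0.11 + 0.10 + 0.03 = 0.31.
P(V=2) = 0.02 + 0.02 + 0.04 + 0.10 = 0.18.
P(U=3, V=2) − P(U=3)P(V=2) = 0.10 − 0.31×0.18 = 0.04420.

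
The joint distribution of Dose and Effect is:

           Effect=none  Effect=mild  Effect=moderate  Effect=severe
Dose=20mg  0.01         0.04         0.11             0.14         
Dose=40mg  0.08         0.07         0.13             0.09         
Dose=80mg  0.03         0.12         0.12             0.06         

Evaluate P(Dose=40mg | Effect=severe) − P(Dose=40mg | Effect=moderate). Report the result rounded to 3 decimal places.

P(Effect=severe) = 0.14 + 0.09 + 0.06 = 0.29; P(Dose=40mg | Effect=severe) = 0.09/0.29 = 0.3103.
P(Effect=moderate) = 0.11 + 0.13 + 0.12 = 0.36; P(Dose=40mg | Effect=moderate) = 0.13/0.36 = 0.3611.
Difference = -0.051.

-0.051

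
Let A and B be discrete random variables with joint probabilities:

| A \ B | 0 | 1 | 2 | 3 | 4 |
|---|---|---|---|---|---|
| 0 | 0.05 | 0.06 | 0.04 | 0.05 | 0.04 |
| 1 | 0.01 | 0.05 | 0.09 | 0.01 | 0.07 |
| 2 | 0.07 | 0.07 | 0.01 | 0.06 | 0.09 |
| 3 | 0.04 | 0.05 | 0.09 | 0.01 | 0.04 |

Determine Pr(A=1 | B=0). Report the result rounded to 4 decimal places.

0.0588

P(B=0) = 0.05 + 0.01 + 0.07 + 0.04 = 0.17.
P(A=1 | B=0) = 0.01/0.17 = 0.0588.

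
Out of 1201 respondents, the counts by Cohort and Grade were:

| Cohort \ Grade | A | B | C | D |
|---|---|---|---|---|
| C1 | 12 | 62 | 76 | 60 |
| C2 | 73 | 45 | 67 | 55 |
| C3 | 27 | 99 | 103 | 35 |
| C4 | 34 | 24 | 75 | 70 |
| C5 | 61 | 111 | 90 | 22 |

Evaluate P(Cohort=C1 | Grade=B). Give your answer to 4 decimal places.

Total with Grade=B: 62 + 45 + 99 + 24 + 111 = 341.
P(Cohort=C1 | Grade=B) = 62/341 = 0.1818.

0.1818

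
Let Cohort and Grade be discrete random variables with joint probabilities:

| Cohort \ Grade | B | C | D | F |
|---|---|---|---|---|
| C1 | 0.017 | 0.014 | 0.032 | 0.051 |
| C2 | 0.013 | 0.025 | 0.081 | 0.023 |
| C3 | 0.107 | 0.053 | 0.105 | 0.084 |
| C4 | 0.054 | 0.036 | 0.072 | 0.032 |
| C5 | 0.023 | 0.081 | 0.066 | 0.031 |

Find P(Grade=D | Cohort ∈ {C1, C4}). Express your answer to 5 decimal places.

P(Cohort=C1) = 0.017 + 0.014 + 0.032 + 0.051 = 0.114.
P(Cohort=C4) = 0.054 + 0.036 + 0.072 + 0.032 = 0.194.
P(Cohort ∈ {C1, C4}) = 0.114 + 0.194 = 0.308; P(Grade=D, Cohort ∈ {C1, C4}) = 0.032 + 0.072 = 0.104.
P(Grade=D | Cohort ∈ {C1, C4}) = 0.104/0.308 = 0.33766.

0.33766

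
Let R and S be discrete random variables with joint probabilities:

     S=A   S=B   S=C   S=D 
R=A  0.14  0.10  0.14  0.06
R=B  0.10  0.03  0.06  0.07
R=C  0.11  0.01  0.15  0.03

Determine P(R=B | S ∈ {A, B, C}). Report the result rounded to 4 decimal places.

0.2262

P(S=A) = 0.14 + 0.10 + 0.11 = 0.35.
P(S=B) = 0.10 + 0.03 + 0.01 = 0.14.
P(S=C) = 0.14 + 0.06 + 0.15 = 0.35.
P(S ∈ {A, B, C}) = 0.35 + 0.14 + 0.35 = 0.84; P(R=B, S ∈ {A, B, C}) = 0.10 + 0.03 + 0.06 = 0.19.
P(R=B | S ∈ {A, B, C}) = 0.19/0.84 = 0.2262.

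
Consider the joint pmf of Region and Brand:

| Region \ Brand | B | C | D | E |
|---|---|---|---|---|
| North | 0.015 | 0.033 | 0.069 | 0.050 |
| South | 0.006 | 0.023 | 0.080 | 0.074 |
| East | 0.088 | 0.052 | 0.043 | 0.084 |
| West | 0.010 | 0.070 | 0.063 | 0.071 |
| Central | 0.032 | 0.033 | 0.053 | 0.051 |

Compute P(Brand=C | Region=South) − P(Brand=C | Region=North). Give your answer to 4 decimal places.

-0.0719

P(Region=South) = 0.006 + 0.023 + 0.080 + 0.074 = 0.183; P(Brand=C | Region=South) = 0.023/0.183 = 0.12568.
P(Region=North) = 0.015 + 0.033 + 0.069 + 0.050 = 0.167; P(Brand=C | Region=North) = 0.033/0.167 = 0.19760.
Difference = -0.0719.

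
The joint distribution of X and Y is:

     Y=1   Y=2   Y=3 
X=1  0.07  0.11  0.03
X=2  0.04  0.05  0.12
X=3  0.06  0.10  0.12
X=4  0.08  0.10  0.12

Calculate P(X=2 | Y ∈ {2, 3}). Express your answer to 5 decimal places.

0.22667

P(Y=2) = 0.11 + 0.05 + 0.10 + 0.10 = 0.36.
P(Y=3) = 0.03 + 0.12 + 0.12 + 0.12 = 0.39.
P(Y ∈ {2, 3}) = 0.36 + 0.39 = 0.75; P(X=2, Y ∈ {2, 3}) = 0.05 + 0.12 = 0.17.
P(X=2 | Y ∈ {2, 3}) = 0.17/0.75 = 0.22667.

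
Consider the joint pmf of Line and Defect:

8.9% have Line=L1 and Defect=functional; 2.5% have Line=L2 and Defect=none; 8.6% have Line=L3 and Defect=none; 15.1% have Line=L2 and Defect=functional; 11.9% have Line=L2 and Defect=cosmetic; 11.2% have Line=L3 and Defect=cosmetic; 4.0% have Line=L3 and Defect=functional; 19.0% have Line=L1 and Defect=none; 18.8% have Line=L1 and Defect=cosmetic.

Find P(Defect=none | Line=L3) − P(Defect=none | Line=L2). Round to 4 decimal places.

0.2766

P(Line=L3) = 0.086 + 0.112 + 0.040 = 0.238; P(Defect=none | Line=L3) = 0.086/0.238 = 0.36134.
P(Line=L2) = 0.025 + 0.119 + 0.151 = 0.295; P(Defect=none | Line=L2) = 0.025/0.295 = 0.08475.
Difference = 0.2766.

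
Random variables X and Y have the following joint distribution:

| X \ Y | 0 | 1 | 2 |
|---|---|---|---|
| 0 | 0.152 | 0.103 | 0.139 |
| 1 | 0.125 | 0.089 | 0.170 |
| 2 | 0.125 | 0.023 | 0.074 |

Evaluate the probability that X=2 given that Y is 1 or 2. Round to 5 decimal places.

P(Y=1) = 0.103 + 0.089 + 0.023 = 0.215.
P(Y=2) = 0.139 + 0.170 + 0.074 = 0.383.
P(Y ∈ {1, 2}) = 0.215 + 0.383 = 0.598; P(X=2, Y ∈ {1, 2}) = 0.023 + 0.074 = 0.097.
P(X=2 | Y ∈ {1, 2}) = 0.097/0.598 = 0.16221.

0.16221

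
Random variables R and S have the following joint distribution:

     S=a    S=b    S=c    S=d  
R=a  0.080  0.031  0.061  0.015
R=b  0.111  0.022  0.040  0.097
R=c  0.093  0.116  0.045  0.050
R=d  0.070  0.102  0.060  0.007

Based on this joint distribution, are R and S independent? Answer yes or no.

no

P(R=b) = 0.270 and P(S=d) = 0.169, so their product is 0.04563, but P(R=b, S=d) = 0.097. Since these differ, R and S are not independent.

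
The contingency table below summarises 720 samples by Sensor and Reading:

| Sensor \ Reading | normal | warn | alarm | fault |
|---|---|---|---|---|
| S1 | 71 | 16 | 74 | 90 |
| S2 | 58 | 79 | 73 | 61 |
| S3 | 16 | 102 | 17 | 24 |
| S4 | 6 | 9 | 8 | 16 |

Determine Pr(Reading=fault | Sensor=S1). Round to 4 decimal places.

Total with Sensor=S1: 71 + 16 + 74 + 90 = 251.
P(Reading=fault | Sensor=S1) = 90/251 = 0.3586.

0.3586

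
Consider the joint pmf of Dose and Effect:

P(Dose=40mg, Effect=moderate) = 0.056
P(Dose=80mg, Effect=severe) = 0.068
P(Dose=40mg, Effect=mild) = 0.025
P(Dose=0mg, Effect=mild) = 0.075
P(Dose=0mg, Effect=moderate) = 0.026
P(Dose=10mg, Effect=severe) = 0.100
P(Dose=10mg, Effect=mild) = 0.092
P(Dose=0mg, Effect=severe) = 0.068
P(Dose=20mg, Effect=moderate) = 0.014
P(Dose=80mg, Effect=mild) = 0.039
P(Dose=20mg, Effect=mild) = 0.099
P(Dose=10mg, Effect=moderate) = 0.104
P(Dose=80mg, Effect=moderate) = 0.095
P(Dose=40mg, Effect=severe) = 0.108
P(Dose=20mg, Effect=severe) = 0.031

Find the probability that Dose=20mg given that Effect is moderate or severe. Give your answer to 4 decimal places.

0.0672

P(Effect=moderate) = 0.026 + 0.104 + 0.014 + 0.056 + 0.095 = 0.295.
P(Effect=severe) = 0.068 + 0.100 + 0.031 + 0.108 + 0.068 = 0.375.
P(Effect ∈ {moderate, severe}) = 0.295 + 0.375 = 0.670; P(Dose=20mg, Effect ∈ {moderate, severe}) = 0.014 + 0.031 = 0.045.
P(Dose=20mg | Effect ∈ {moderate, severe}) = 0.045/0.670 = 0.0672.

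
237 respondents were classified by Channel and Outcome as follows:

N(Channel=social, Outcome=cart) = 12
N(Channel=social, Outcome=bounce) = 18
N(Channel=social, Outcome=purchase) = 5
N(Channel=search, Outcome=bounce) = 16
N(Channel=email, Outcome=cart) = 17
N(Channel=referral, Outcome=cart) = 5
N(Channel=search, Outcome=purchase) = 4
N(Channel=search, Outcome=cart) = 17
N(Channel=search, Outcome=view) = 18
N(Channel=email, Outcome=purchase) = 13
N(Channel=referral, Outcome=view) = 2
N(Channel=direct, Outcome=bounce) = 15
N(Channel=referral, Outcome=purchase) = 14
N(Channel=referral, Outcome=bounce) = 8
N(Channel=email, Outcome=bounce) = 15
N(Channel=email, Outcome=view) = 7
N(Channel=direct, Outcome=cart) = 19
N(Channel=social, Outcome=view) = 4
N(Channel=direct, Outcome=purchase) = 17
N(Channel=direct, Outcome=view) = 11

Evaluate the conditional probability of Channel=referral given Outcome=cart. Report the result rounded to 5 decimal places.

0.07143

Total with Outcome=cart: 17 + 17 + 12 + 19 + 5 = 70.
P(Channel=referral | Outcome=cart) = 5/70 = 0.07143.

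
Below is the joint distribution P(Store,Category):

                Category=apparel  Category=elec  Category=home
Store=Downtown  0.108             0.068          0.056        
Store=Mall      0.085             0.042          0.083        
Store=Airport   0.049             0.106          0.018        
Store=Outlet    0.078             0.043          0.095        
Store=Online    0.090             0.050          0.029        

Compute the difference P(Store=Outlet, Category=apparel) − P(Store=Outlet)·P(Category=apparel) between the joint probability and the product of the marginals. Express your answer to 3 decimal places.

-0.011

P(Store=Outlet) = 0.078 + 0.043 + 0.095 = 0.216.
P(Category=apparel) = 0.108 + 0.085 + 0.049 + 0.078 + 0.090 = 0.410.
P(Store=Outlet, Category=apparel) − P(Store=Outlet)P(Category=apparel) = 0.078 − 0.216×0.410 = -0.011.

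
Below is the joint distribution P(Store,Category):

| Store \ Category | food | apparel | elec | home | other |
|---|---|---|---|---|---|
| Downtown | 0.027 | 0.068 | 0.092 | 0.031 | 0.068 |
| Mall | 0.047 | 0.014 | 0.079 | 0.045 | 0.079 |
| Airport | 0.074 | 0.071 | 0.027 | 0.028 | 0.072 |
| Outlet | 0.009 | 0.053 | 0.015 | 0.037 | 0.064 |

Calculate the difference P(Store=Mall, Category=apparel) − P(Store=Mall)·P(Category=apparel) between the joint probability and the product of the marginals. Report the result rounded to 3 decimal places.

-0.040

P(Store=Mall) = 0.047 + 0.014 + 0.079 + 0.045 + 0.079 = 0.264.
P(Category=apparel) = 0.068 + 0.014 + 0.071 + 0.053 = 0.206.
P(Store=Mall, Category=apparel) − P(Store=Mall)P(Category=apparel) = 0.014 − 0.264×0.206 = -0.040.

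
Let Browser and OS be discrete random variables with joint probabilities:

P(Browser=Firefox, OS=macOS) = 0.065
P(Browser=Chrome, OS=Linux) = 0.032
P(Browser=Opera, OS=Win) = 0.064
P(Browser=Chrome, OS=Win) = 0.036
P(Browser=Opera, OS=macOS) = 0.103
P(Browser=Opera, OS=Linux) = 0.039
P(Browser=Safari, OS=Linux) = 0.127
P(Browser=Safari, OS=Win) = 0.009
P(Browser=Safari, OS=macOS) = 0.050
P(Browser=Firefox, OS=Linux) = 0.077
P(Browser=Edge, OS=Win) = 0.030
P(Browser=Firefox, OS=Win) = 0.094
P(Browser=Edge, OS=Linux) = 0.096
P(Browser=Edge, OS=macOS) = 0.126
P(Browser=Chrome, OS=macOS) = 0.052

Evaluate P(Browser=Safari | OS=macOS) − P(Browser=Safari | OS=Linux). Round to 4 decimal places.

-0.2161

P(OS=macOS) = 0.052 + 0.065 + 0.050 + 0.126 + 0.103 = 0.396; P(Browser=Safari | OS=macOS) = 0.050/0.396 = 0.12626.
P(OS=Linux) = 0.032 + 0.077 + 0.127 + 0.096 + 0.039 = 0.371; P(Browser=Safari | OS=Linux) = 0.127/0.371 = 0.34232.
Difference = -0.2161.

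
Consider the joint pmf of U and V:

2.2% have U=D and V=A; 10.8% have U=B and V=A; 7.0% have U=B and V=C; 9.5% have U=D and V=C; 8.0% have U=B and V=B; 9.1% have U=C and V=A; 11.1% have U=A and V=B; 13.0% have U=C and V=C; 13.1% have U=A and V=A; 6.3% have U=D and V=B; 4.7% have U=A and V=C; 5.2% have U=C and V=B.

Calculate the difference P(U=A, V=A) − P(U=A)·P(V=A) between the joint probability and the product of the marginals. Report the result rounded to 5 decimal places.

P(U=A) = 0.131 + 0.111 + 0.047 = 0.289.
P(V=A) = 0.131 + 0.108 + 0.091 + 0.022 = 0.352.
P(U=A, V=A) − P(U=A)P(V=A) = 0.131 − 0.289×0.352 = 0.02927.

0.02927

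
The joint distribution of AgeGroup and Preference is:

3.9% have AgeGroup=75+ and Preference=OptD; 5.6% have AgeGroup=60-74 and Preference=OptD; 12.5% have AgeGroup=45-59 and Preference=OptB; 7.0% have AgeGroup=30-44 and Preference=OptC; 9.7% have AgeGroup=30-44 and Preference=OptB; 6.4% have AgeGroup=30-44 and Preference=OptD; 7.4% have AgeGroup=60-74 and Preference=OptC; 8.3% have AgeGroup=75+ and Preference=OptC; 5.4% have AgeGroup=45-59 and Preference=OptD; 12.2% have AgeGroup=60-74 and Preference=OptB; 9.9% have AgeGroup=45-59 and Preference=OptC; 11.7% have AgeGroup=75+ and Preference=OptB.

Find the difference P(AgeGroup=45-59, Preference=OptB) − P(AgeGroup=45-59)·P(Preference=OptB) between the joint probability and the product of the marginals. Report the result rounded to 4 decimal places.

-0.0032

P(AgeGroup=45-59) = 0.125 + 0.099 + 0.054 = 0.278.
P(Preference=OptB) = 0.097 + 0.125 + 0.122 + 0.117 = 0.461.
P(AgeGroup=45-59, Preference=OptB) − P(AgeGroup=45-59)P(Preference=OptB) = 0.125 − 0.278×0.461 = -0.0032.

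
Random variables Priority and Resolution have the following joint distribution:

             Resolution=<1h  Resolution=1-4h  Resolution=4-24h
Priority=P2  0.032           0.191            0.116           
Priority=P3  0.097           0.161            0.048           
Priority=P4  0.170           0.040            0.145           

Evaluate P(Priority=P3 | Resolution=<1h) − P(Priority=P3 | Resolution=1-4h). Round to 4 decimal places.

-0.0863

P(Resolution=<1h) = 0.032 + 0.097 + 0.170 = 0.299; P(Priority=P3 | Resolution=<1h) = 0.097/0.299 = 0.32441.
P(Resolution=1-4h) = 0.191 + 0.161 + 0.040 = 0.392; P(Priority=P3 | Resolution=1-4h) = 0.161/0.392 = 0.41071.
Difference = -0.0863.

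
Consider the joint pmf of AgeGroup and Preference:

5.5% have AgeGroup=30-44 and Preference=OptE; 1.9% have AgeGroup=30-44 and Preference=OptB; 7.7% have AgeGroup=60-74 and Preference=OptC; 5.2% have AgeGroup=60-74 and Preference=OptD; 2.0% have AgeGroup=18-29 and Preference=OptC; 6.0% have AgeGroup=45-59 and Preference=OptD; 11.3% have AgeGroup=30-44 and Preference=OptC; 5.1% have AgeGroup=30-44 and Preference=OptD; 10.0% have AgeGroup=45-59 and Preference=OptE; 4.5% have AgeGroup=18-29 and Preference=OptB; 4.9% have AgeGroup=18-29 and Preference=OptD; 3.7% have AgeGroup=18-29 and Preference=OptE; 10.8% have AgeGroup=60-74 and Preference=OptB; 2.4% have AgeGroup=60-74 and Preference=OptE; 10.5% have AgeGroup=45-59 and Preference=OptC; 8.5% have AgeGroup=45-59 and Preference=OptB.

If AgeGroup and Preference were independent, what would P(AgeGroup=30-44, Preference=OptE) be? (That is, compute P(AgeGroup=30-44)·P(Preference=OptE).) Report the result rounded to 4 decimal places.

0.0514

P(AgeGroup=30-44) = 0.019 + 0.113 + 0.051 + 0.055 = 0.238.
P(Preference=OptE) = 0.037 + 0.055 + 0.100 + 0.024 = 0.216.
Product: 0.238 × 0.216 = 0.0514.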